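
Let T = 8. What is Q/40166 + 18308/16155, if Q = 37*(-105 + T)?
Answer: 677378833/648881730 ≈ 1.0439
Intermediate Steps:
Q = -3589 (Q = 37*(-105 + 8) = 37*(-97) = -3589)
Q/40166 + 18308/16155 = -3589/40166 + 18308/16155 = 677378833/648881730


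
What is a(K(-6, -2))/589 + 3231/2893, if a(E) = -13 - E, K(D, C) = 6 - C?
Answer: 1842306/1703977 ≈ 1.0812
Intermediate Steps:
a(K(-6, -2))/589 + 3231/2893 = (-13 - (6 - 1*(-2)))/589 + 3231/2893 = (-13 - (6 + 2))*(1/589) + 3231*(1/2893) = (-13 - 1*8)*(1/589) + 3231/2893 = (-13 - 8)*(1/589) + 3231/2893 = -21*1/589 + 3231/2893 = -21/589 + 3231/2893 = 1842306/1703977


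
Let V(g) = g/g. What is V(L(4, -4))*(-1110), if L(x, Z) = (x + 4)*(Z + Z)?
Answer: -1110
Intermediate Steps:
L(x, Z) = 2*Z*(4 + x) (L(x, Z) = (4 + x)*(2*Z) = 2*Z*(4 + x))
V(g) = 1
V(L(4, -4))*(-1110) = 1*(-1110) = -1110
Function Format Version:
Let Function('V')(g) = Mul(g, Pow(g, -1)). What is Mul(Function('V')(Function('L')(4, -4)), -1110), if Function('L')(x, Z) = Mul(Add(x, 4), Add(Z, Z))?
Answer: -1110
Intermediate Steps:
Function('L')(x, Z) = Mul(2, Z, Add(4, x)) (Function('L')(x, Z) = Mul(Add(4, x), Mul(2, Z)) = Mul(2, Z, Add(4, x)))
Function('V')(g) = 1
Mul(Function('V')(Function('L')(4, -4)), -1110) = Mul(1, -1110) = -1110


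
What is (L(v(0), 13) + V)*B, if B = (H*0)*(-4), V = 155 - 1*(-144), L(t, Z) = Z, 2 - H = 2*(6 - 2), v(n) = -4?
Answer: 0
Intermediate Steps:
H = -6 (H = 2 - 2*(6 - 2) = 2 - 2*4 = 2 - 1*8 = 2 - 8 = -6)
V = 299 (V = 155 + 144 = 299)
B = 0 (B = -6*0*(-4) = 0*(-4) = 0)
(L(v(0), 13) + V)*B = (13 + 299)*0 = 312*0 = 0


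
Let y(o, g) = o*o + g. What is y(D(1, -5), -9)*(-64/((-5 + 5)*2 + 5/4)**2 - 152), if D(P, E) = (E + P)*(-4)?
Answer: -1191528/25 ≈ -47661.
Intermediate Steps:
D(P, E) = -4*E - 4*P
y(o, g) = g + o**2 (y(o, g) = o**2 + g = g + o**2)
y(D(1, -5), -9)*(-64/((-5 + 5)*2 + 5/4)**2 - 152) = (-9 + (-4*(-5) - 4*1)**2)*(-64/((-5 + 5)*2 + 5/4)**2 - 152) = (-9 + (20 - 4)**2)*(-64/(0*2 + 5*(1/4))**2 - 152) = (-9 + 16**2)*(-64/(0 + 5/4)**2 - 152) = (-9 + 256)*(-64/((5/4)**2) - 152) = 247*(-64/25/16 - 152) = 247*(-64*16/25 - 152) = 247*(-1024/25 - 152) = 247*(-4824/25) = -1191528/25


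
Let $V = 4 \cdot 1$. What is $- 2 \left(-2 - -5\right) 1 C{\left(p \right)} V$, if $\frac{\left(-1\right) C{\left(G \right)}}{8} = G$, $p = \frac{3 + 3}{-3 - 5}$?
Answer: $-144$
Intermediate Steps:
$p = - \frac{3}{4}$ ($p = \frac{6}{-8} = 6 \left(- \frac{1}{8}\right) = - \frac{3}{4} \approx -0.75$)
$C{\left(G \right)} = - 8 G$
$V = 4$
$- 2 \left(-2 - -5\right) 1 C{\left(p \right)} V = - 2 \left(-2 - -5\right) 1 \left(\left(-8\right) \left(- \frac{3}{4}\right)\right) 4 = - 2 \left(-2 + 5\right) 1 \cdot 6 \cdot 4 = \left(-2\right) 3 \cdot 1 \cdot 6 \cdot 4 = \left(-6\right) 1 \cdot 6 \cdot 4 = \left(-6\right) 6 \cdot 4 = \left(-36\right) 4 = -144$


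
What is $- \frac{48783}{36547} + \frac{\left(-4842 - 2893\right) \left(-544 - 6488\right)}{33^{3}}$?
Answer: $\frac{4112071043}{2719233} \approx 1512.2$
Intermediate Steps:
$- \frac{48783}{36547} + \frac{\left(-4842 - 2893\right) \left(-544 - 6488\right)}{33^{3}} = \left(-48783\right) \frac{1}{36547} + \frac{\left(-7735\right) \left(-7032\right)}{35937} = - \frac{303}{227} + 54392520 \cdot \frac{1}{35937} = - \frac{303}{227} + \frac{18130840}{11979} = \frac{4112071043}{2719233}$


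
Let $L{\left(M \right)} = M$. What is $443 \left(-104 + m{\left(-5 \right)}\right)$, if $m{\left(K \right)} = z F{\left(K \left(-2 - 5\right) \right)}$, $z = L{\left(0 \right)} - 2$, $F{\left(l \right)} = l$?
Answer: $-77082$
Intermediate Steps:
$z = -2$ ($z = 0 - 2 = -2$)
$m{\left(K \right)} = 14 K$ ($m{\left(K \right)} = - 2 K \left(-2 - 5\right) = - 2 K \left(-7\right) = - 2 \left(- 7 K\right) = 14 K$)
$443 \left(-104 + m{\left(-5 \right)}\right) = 443 \left(-104 + 14 \left(-5\right)\right) = 443 \left(-104 - 70\right) = 443 \left(-174\right) = -77082$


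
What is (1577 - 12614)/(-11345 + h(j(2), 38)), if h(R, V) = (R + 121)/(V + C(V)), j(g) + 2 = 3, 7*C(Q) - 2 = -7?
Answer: 221589/227707 ≈ 0.97313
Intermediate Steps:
C(Q) = -5/7 (C(Q) = 2/7 + (1/7)*(-7) = 2/7 - 1 = -5/7)
j(g) = 1 (j(g) = -2 + 3 = 1)
h(R, V) = (121 + R)/(-5/7 + V) (h(R, V) = (R + 121)/(V - 5/7) = (121 + R)/(-5/7 + V))
(1577 - 12614)/(-11345 + h(j(2), 38)) = (1577 - 12614)/(-11345 + 7*(121 + 1)/(-5 + 7*38)) = -11037/(-11345 + 7*122/(-5 + 266)) = -11037/(-11345 + 7*122/261) = -11037/(-11345 + 7*(1/261)*122) = -11037/(-11345 + 854/261) = -11037/(-2960191/261) = -11037*(-261/2960191) = 221589/227707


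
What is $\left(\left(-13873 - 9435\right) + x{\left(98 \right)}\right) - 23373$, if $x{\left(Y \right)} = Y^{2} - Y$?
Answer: $-37175$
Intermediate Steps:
$\left(\left(-13873 - 9435\right) + x{\left(98 \right)}\right) - 23373 = \left(\left(-13873 - 9435\right) + 98 \left(-1 + 98\right)\right) - 23373 = \left(-23308 + 98 \cdot 97\right) - 23373 = \left(-23308 + 9506\right) - 23373 = -13802 - 23373 = -37175$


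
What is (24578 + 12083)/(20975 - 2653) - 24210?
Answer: -443538959/18322 ≈ -24208.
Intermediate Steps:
(24578 + 12083)/(20975 - 2653) - 24210 = 36661/18322 - 24210 = -443538959/18322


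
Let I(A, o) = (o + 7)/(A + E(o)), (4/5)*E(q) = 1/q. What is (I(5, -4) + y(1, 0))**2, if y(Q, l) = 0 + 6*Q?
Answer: 27556/625 ≈ 44.090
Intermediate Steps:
E(q) = 5/(4*q)
y(Q, l) = 6*Q
I(A, o) = (7 + o)/(A + 5/(4*o)) (I(A, o) = (o + 7)/(A + 5/(4*o)) = (7 + o)/(A + 5/(4*o)))
(I(5, -4) + y(1, 0))**2 = (4*(-4)*(7 - 4)/(5 + 4*5*(-4)) + 6*1)**2 = (4*(-4)*3/(5 - 80) + 6)**2 = (4*(-4)*3/(-75) + 6)**2 = (4*(-4)*(-1/75)*3 + 6)**2 = (16/25 + 6)**2 = (166/25)**2 = 27556/625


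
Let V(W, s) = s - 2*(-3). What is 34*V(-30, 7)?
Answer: 442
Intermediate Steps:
V(W, s) = 6 + s (V(W, s) = s + 6 = 6 + s)
34*V(-30, 7) = 34*(6 + 7) = 34*13 = 442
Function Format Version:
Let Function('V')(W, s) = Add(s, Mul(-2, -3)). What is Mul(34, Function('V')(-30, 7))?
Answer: 442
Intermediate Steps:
Function('V')(W, s) = Add(6, s) (Function('V')(W, s) = Add(s, 6) = Add(6, s))
Mul(34, Function('V')(-30, 7)) = Mul(34, Add(6, 7)) = Mul(34, 13) = 442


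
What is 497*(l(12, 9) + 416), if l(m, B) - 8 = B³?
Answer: 573041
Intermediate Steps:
l(m, B) = 8 + B³
497*(l(12, 9) + 416) = 497*((8 + 9³) + 416) = 497*((8 + 729) + 416) = 497*(737 + 416) = 497*1153 = 573041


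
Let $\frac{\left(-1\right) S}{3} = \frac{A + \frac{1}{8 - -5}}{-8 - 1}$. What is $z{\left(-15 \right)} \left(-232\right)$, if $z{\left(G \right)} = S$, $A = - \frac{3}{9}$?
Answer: $\frac{2320}{117} \approx 19.829$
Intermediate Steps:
$A = - \frac{1}{3}$ ($A = \left(-3\right) \frac{1}{9} = - \frac{1}{3} \approx -0.33333$)
$S = - \frac{10}{117}$ ($S = - 3 \frac{- \frac{1}{3} + \frac{1}{8 - -5}}{-8 - 1} = - 3 \frac{- \frac{1}{3} + \frac{1}{8 + 5}}{-9} = - 3 \left(- \frac{1}{3} + \frac{1}{13}\right) \left(- \frac{1}{9}\right) = - 3 \left(\left(- \frac{10}{39}\right) \left(- \frac{1}{9}\right)\right) = \left(-3\right) \frac{10}{351} = - \frac{10}{117} \approx -0.08547$)
$z{\left(G \right)} = - \frac{10}{117}$
$z{\left(-15 \right)} \left(-232\right) = \left(- \frac{10}{117}\right) \left(-232\right) = \frac{2320}{117}$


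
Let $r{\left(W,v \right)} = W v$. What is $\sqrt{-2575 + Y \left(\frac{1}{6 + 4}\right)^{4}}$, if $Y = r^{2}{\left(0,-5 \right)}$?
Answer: $5 i \sqrt{103} \approx 50.744 i$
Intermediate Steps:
$Y = 0$ ($Y = \left(0 \left(-5\right)\right)^{2} = 0^{2} = 0$)
$\sqrt{-2575 + Y \left(\frac{1}{6 + 4}\right)^{4}} = \sqrt{-2575 + 0 \left(\frac{1}{6 + 4}\right)^{4}} = \sqrt{-2575 + 0 \left(\frac{1}{10}\right)^{4}} = \sqrt{-2575 + \frac{0}{10000}} = \sqrt{-2575 + 0 \cdot \frac{1}{10000}} = \sqrt{-2575 + 0} = \sqrt{-2575} = 5 i \sqrt{103}$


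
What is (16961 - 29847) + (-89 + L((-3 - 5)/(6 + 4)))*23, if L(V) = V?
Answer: -74757/5 ≈ -14951.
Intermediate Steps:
(16961 - 29847) + (-89 + L((-3 - 5)/(6 + 4)))*23 = (16961 - 29847) + (-89 + (-3 - 5)/(6 + 4))*23 = -12886 + (-89 - 8/10)*23 = -12886 + (-89 - 8*1/10)*23 = -12886 + (-89 - 4/5)*23 = -12886 - 449/5*23 = -12886 - 10327/5 = -74757/5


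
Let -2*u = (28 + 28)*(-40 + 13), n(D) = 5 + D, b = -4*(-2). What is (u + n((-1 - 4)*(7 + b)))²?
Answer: 470596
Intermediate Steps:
b = 8
u = 756 (u = -(28 + 28)*(-40 + 13)/2 = -28*(-27) = -½*(-1512) = 756)
(u + n((-1 - 4)*(7 + b)))² = (756 + (5 + (-1 - 4)*(7 + 8)))² = (756 + (5 - 5*15))² = (756 + (5 - 75))² = (756 - 70)² = 686² = 470596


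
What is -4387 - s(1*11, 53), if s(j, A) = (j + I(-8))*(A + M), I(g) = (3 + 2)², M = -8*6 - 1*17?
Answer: -3955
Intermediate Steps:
M = -65 (M = -48 - 17 = -65)
I(g) = 25 (I(g) = 5² = 25)
s(j, A) = (-65 + A)*(25 + j) (s(j, A) = (j + 25)*(A - 65) = (25 + j)*(-65 + A) = (-65 + A)*(25 + j))
-4387 - s(1*11, 53) = -4387 - (-1625 - 65*11 + 25*53 + 53*(1*11)) = -4387 - (-1625 - 65*11 + 1325 + 53*11) = -4387 - (-1625 - 715 + 1325 + 583) = -4387 - 1*(-432) = -4387 + 432 = -3955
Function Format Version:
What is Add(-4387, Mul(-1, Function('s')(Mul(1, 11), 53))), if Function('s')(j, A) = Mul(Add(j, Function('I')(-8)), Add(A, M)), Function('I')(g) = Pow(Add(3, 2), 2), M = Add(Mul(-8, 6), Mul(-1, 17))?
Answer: -3955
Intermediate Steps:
M = -65 (M = Add(-48, -17) = -65)
Function('I')(g) = 25 (Function('I')(g) = Pow(5, 2) = 25)
Function('s')(j, A) = Mul(Add(-65, A), Add(25, j)) (Function('s')(j, A) = Mul(Add(j, 25), Add(A, -65)) = Mul(Add(25, j), Add(-65, A)) = Mul(Add(-65, A), Add(25, j)))
Add(-4387, Mul(-1, Function('s')(Mul(1, 11), 53))) = Add(-4387, Mul(-1, Add(-1625, Mul(-65, Mul(1, 11)), Mul(25, 53), Mul(53, Mul(1, 11))))) = Add(-4387, Mul(-1, Add(-1625, Mul(-65, 11), 1325, Mul(53, 11)))) = Add(-4387, Mul(-1, Add(-1625, -715, 1325, 583))) = Add(-4387, Mul(-1, -432)) = Add(-4387, 432) = -3955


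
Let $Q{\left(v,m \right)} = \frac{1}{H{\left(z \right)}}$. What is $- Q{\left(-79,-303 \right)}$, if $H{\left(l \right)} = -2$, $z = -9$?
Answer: $\frac{1}{2} \approx 0.5$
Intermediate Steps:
$Q{\left(v,m \right)} = - \frac{1}{2}$ ($Q{\left(v,m \right)} = \frac{1}{-2} = - \frac{1}{2}$)
$- Q{\left(-79,-303 \right)} = \left(-1\right) \left(- \frac{1}{2}\right) = \frac{1}{2}$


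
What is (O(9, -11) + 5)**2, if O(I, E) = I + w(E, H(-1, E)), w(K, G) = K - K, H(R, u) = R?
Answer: 196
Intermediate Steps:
w(K, G) = 0
O(I, E) = I (O(I, E) = I + 0 = I)
(O(9, -11) + 5)**2 = (9 + 5)**2 = 14**2 = 196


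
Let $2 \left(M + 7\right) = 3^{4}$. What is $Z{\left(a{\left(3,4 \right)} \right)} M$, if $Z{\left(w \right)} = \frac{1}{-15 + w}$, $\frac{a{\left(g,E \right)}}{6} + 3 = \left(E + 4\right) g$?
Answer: $\frac{67}{222} \approx 0.3018$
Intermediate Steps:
$a{\left(g,E \right)} = -18 + 6 g \left(4 + E\right)$ ($a{\left(g,E \right)} = -18 + 6 \left(E + 4\right) g = -18 + 6 \left(4 + E\right) g = -18 + 6 g \left(4 + E\right)$)
$M = \frac{67}{2}$ ($M = -7 + \frac{3^{4}}{2} = -7 + \frac{1}{2} \cdot 81 = -7 + \frac{81}{2} = \frac{67}{2} \approx 33.5$)
$Z{\left(a{\left(3,4 \right)} \right)} M = \frac{1}{-15 + \left(-18 + 24 \cdot 3 + 6 \cdot 4 \cdot 3\right)} \frac{67}{2} = \frac{1}{-15 + \left(-18 + 72 + 72\right)} \frac{67}{2} = \frac{1}{-15 + 126} \cdot \frac{67}{2} = \frac{1}{111} \cdot \frac{67}{2} = \frac{67}{222}$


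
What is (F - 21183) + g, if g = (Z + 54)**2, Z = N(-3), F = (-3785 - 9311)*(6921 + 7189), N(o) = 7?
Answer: -184802022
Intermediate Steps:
F = -184784560 (F = -13096*14110 = -184784560)
Z = 7
g = 3721 (g = (7 + 54)**2 = 61**2 = 3721)
(F - 21183) + g = (-184784560 - 21183) + 3721 = -184805743 + 3721 = -184802022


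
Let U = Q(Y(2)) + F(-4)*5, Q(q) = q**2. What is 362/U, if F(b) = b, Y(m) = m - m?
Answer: -181/10 ≈ -18.100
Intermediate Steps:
Y(m) = 0
U = -20 (U = 0**2 - 4*5 = 0 - 20 = -20)
362/U = 362/(-20) = 362*(-1/20) = -181/10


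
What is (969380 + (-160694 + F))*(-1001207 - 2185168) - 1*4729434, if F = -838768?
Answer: 95847803316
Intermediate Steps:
(969380 + (-160694 + F))*(-1001207 - 2185168) - 1*4729434 = (969380 + (-160694 - 838768))*(-1001207 - 2185168) - 1*4729434 = (969380 - 999462)*(-3186375) - 4729434 = -30082*(-3186375) - 4729434 = 95852532750 - 4729434 = 95847803316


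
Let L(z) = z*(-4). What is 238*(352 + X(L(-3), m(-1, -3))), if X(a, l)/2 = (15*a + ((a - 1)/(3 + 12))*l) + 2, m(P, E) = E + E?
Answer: 841568/5 ≈ 1.6831e+5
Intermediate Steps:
m(P, E) = 2*E
L(z) = -4*z
X(a, l) = 4 + 30*a + 2*l*(-1/15 + a/15) (X(a, l) = 2*((15*a + ((a - 1)/(3 + 12))*l) + 2) = 2*((15*a + ((-1 + a)/15)*l) + 2) = 2*((15*a + ((-1 + a)*(1/15))*l) + 2) = 2*((15*a + (-1/15 + a/15)*l) + 2) = 2*((15*a + l*(-1/15 + a/15)) + 2) = 2*(2 + 15*a + l*(-1/15 + a/15)) = 4 + 30*a + 2*l*(-1/15 + a/15))
238*(352 + X(L(-3), m(-1, -3))) = 238*(352 + (4 + 30*(-4*(-3)) - 4*(-3)/15 + 2*(-4*(-3))*(2*(-3))/15)) = 238*(352 + (4 + 30*12 - 2/15*(-6) + (2/15)*12*(-6))) = 238*(352 + (4 + 360 + 4/5 - 48/5)) = 238*(352 + 1776/5) = 238*(3536/5) = 841568/5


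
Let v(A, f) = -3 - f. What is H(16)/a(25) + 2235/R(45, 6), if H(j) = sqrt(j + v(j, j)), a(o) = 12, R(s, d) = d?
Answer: 745/2 + I*sqrt(3)/12 ≈ 372.5 + 0.14434*I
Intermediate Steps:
H(j) = I*sqrt(3) (H(j) = sqrt(j + (-3 - j)) = sqrt(-3) = I*sqrt(3))
H(16)/a(25) + 2235/R(45, 6) = (I*sqrt(3))/12 + 2235/6 = (I*sqrt(3))*(1/12) + 2235*(1/6) = I*sqrt(3)/12 + 745/2 = 745/2 + I*sqrt(3)/12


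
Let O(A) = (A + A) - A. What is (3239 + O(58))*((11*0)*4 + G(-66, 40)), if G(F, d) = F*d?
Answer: -8704080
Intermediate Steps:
O(A) = A (O(A) = 2*A - A = A)
(3239 + O(58))*((11*0)*4 + G(-66, 40)) = (3239 + 58)*((11*0)*4 - 66*40) = 3297*(0*4 - 2640) = 3297*(0 - 2640) = 3297*(-2640) = -8704080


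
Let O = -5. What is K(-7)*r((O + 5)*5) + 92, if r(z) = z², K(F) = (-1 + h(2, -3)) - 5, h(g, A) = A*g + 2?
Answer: 92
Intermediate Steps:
h(g, A) = 2 + A*g
K(F) = -10 (K(F) = (-1 + (2 - 3*2)) - 5 = (-1 + (2 - 6)) - 5 = (-1 - 4) - 5 = -5 - 5 = -10)
K(-7)*r((O + 5)*5) + 92 = -10*25*(-5 + 5)² + 92 = -10*(0*5)² + 92 = -10*0² + 92 = -10*0 + 92 = 0 + 92 = 92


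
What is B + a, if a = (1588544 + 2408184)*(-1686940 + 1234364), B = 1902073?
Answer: -1808821269255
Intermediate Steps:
a = -1808823171328 (a = 3996728*(-452576) = -1808823171328)
B + a = 1902073 - 1808823171328 = -1808821269255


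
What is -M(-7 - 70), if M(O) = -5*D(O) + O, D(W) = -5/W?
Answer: 5954/77 ≈ 77.325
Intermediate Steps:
M(O) = O + 25/O (M(O) = -(-25)/O + O = 25/O + O = O + 25/O)
-M(-7 - 70) = -((-7 - 70) + 25/(-7 - 70)) = -(-77 + 25/(-77)) = -(-77 + 25*(-1/77)) = -(-77 - 25/77) = -1*(-5954/77) = 5954/77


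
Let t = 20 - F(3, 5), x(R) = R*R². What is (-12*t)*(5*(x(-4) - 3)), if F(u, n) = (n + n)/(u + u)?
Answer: 73700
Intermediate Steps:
F(u, n) = n/u (F(u, n) = (2*n)/((2*u)) = (2*n)*(1/(2*u)) = n/u)
x(R) = R³
t = 55/3 (t = 20 - 5/3 = 55/3 ≈ 18.333)
(-12*t)*(5*(x(-4) - 3)) = (-12*55/3)*(5*((-4)³ - 3)) = -1100*(-64 - 3) = -1100*(-67) = -220*(-335) = 73700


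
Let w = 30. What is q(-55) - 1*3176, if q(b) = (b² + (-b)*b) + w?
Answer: -3146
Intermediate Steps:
q(b) = 30 (q(b) = (b² + (-b)*b) + 30 = (b² - b²) + 30 = 0 + 30 = 30)
q(-55) - 1*3176 = 30 - 1*3176 = 30 - 3176 = -3146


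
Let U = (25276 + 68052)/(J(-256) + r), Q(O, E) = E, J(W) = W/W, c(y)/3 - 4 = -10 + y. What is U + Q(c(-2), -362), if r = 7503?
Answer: -163945/469 ≈ -349.56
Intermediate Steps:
c(y) = -18 + 3*y (c(y) = 12 + 3*(-10 + y) = 12 + (-30 + 3*y) = -18 + 3*y)
J(W) = 1
U = 5833/469 (U = (25276 + 68052)/(1 + 7503) = 93328/7504 = 93328*(1/7504) = 5833/469 ≈ 12.437)
U + Q(c(-2), -362) = 5833/469 - 362 = -163945/469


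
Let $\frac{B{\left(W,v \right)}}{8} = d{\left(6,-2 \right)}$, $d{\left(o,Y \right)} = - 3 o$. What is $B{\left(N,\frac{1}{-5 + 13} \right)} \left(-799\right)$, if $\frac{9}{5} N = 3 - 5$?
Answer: $115056$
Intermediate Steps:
$N = - \frac{10}{9}$ ($N = \frac{5 \left(3 - 5\right)}{9} = \frac{5}{9} \left(-2\right) = - \frac{10}{9} \approx -1.1111$)
$B{\left(W,v \right)} = -144$ ($B{\left(W,v \right)} = 8 \left(\left(-3\right) 6\right) = 8 \left(-18\right) = -144$)
$B{\left(N,\frac{1}{-5 + 13} \right)} \left(-799\right) = \left(-144\right) \left(-799\right) = 115056$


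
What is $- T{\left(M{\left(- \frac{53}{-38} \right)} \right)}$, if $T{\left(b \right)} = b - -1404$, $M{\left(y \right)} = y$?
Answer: $- \frac{53405}{38} \approx -1405.4$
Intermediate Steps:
$T{\left(b \right)} = 1404 + b$ ($T{\left(b \right)} = b + 1404 = 1404 + b$)
$- T{\left(M{\left(- \frac{53}{-38} \right)} \right)} = - (1404 - \frac{53}{-38}) = - (1404 - - \frac{53}{38}) = - (1404 + \frac{53}{38}) = \left(-1\right) \frac{53405}{38} = - \frac{53405}{38}$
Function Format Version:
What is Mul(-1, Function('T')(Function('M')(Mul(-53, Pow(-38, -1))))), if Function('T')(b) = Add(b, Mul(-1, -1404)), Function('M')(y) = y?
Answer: Rational(-53405, 38) ≈ -1405.4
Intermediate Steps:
Function('T')(b) = Add(1404, b) (Function('T')(b) = Add(b, 1404) = Add(1404, b))
Mul(-1, Function('T')(Function('M')(Mul(-53, Pow(-38, -1))))) = Mul(-1, Add(1404, Mul(-53, Pow(-38, -1)))) = Mul(-1, Add(1404, Mul(-53, Rational(-1, 38)))) = Mul(-1, Add(1404, Rational(53, 38))) = Mul(-1, Rational(53405, 38)) = Rational(-53405, 38)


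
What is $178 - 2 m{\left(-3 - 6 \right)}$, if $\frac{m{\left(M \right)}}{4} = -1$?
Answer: $186$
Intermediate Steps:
$m{\left(M \right)} = -4$ ($m{\left(M \right)} = 4 \left(-1\right) = -4$)
$178 - 2 m{\left(-3 - 6 \right)} = 178 - 2 \left(-4\right) = 178 - -8 = 178 + 8 = 186$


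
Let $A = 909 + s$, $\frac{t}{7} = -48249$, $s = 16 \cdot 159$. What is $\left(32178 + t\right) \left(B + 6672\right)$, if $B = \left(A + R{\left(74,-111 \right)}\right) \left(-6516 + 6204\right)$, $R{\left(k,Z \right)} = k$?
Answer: $334212329880$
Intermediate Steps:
$s = 2544$
$t = -337743$ ($t = 7 \left(-48249\right) = -337743$)
$A = 3453$ ($A = 909 + 2544 = 3453$)
$B = -1100424$ ($B = \left(3453 + 74\right) \left(-6516 + 6204\right) = 3527 \left(-312\right) = -1100424$)
$\left(32178 + t\right) \left(B + 6672\right) = \left(32178 - 337743\right) \left(-1100424 + 6672\right) = \left(-305565\right) \left(-1093752\right) = 334212329880$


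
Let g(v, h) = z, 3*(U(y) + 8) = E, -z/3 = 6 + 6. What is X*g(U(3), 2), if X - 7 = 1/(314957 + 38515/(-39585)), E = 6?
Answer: -314182007622/1246753433 ≈ -252.00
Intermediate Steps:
z = -36 (z = -3*(6 + 6) = -3*12 = -36)
U(y) = -6 (U(y) = -8 + (⅓)*6 = -8 + 2 = -6)
g(v, h) = -36
X = 17454555979/2493506866 (X = 7 + 1/(314957 + 38515/(-39585)) = 7 + 1/(314957 + 38515*(-1/39585)) = 7 + 1/(314957 - 7703/7917) = 7 + 1/(2493506866/7917) = 7 + 7917/2493506866 = 17454555979/2493506866 ≈ 7.0000)
X*g(U(3), 2) = (17454555979/2493506866)*(-36) = -314182007622/1246753433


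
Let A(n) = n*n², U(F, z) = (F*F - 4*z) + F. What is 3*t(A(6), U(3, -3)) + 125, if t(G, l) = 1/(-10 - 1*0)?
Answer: 1247/10 ≈ 124.70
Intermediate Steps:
U(F, z) = F + F² - 4*z (U(F, z) = (F² - 4*z) + F = F + F² - 4*z)
A(n) = n³
t(G, l) = -⅒ (t(G, l) = 1/(-10 + 0) = 1/(-10) = -⅒)
3*t(A(6), U(3, -3)) + 125 = 3*(-⅒) + 125 = -3/10 + 125 = 1247/10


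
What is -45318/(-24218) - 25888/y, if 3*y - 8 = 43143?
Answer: 37325133/522515459 ≈ 0.071434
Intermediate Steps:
y = 43151/3 (y = 8/3 + (⅓)*43143 = 8/3 + 14381 = 43151/3 ≈ 14384.)
-45318/(-24218) - 25888/y = -45318/(-24218) - 25888/43151/3 = -45318*(-1/24218) - 25888*3/43151 = 22659/12109 - 77664/43151 = 37325133/522515459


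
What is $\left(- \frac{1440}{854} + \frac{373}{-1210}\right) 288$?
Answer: $- \frac{148387824}{258335} \approx -574.4$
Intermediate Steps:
$\left(- \frac{1440}{854} + \frac{373}{-1210}\right) 288 = \left(\left(-1440\right) \frac{1}{854} + 373 \left(- \frac{1}{1210}\right)\right) 288 = \left(- \frac{720}{427} - \frac{373}{1210}\right) 288 = \left(- \frac{1030471}{516670}\right) 288 = - \frac{148387824}{258335}$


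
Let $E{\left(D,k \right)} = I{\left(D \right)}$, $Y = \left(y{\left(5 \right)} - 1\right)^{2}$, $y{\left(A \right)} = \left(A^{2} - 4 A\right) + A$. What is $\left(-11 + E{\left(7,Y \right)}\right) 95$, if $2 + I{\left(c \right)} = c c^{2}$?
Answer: $31350$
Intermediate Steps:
$y{\left(A \right)} = A^{2} - 3 A$
$Y = 81$ ($Y = \left(5 \left(-3 + 5\right) - 1\right)^{2} = \left(5 \cdot 2 - 1\right)^{2} = \left(10 - 1\right)^{2} = 9^{2} = 81$)
$I{\left(c \right)} = -2 + c^{3}$ ($I{\left(c \right)} = -2 + c c^{2} = -2 + c^{3}$)
$E{\left(D,k \right)} = -2 + D^{3}$
$\left(-11 + E{\left(7,Y \right)}\right) 95 = \left(-11 - \left(2 - 7^{3}\right)\right) 95 = \left(-11 + \left(-2 + 343\right)\right) 95 = \left(-11 + 341\right) 95 = 330 \cdot 95 = 31350$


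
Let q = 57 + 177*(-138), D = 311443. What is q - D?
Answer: -335812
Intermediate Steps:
q = -24369 (q = 57 - 24426 = -24369)
q - D = -24369 - 1*311443 = -24369 - 311443 = -335812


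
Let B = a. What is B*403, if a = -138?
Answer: -55614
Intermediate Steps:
B = -138
B*403 = -138*403 = -55614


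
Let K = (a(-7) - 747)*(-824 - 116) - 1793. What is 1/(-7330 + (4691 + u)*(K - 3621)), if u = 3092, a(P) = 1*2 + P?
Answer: 1/5459502548 ≈ 1.8317e-10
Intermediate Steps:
a(P) = 2 + P
K = 705087 (K = ((2 - 7) - 747)*(-824 - 116) - 1793 = (-5 - 747)*(-940) - 1793 = -752*(-940) - 1793 = 706880 - 1793 = 705087)
1/(-7330 + (4691 + u)*(K - 3621)) = 1/(-7330 + (4691 + 3092)*(705087 - 3621)) = 1/(-7330 + 7783*701466) = 1/(-7330 + 5459509878) = 1/5459502548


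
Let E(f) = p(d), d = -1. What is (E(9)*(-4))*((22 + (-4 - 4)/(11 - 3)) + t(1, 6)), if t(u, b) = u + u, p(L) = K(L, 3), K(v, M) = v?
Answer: 92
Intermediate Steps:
p(L) = L
E(f) = -1
t(u, b) = 2*u
(E(9)*(-4))*((22 + (-4 - 4)/(11 - 3)) + t(1, 6)) = (-1*(-4))*((22 + (-4 - 4)/(11 - 3)) + 2*1) = 4*((22 - 8/8) + 2) = 4*((22 - 8*1/8) + 2) = 4*((22 - 1) + 2) = 4*(21 + 2) = 4*23 = 92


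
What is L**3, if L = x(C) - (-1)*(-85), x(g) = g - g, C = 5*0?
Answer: -614125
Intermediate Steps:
C = 0
x(g) = 0
L = -85 (L = 0 - (-1)*(-85) = 0 - 1*85 = 0 - 85 = -85)
L**3 = (-85)**3 = -614125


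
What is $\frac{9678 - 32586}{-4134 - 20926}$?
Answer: $\frac{5727}{6265} \approx 0.91413$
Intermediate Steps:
$\frac{9678 - 32586}{-4134 - 20926} = - \frac{22908}{-25060} = \left(-22908\right) \left(- \frac{1}{25060}\right) = \frac{5727}{6265}$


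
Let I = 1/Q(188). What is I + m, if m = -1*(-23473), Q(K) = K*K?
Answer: 829629713/35344 ≈ 23473.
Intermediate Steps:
Q(K) = K²
I = 1/35344 (I = 1/(188²) = 1/35344 ≈ 2.8293e-5)
m = 23473
I + m = 1/35344 + 23473 = 829629713/35344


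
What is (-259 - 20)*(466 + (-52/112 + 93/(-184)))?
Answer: -167109561/1288 ≈ -1.2974e+5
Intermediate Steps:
(-259 - 20)*(466 + (-52/112 + 93/(-184))) = -279*(466 + (-52*1/112 + 93*(-1/184))) = -279*(466 + (-13/28 - 93/184)) = -279*(466 - 1249/1288) = -279*598959/1288 = -167109561/1288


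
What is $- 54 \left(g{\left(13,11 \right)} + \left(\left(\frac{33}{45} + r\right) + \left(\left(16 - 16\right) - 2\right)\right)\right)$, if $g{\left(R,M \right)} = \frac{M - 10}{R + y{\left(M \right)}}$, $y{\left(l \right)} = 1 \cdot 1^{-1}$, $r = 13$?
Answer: $- \frac{22311}{35} \approx -637.46$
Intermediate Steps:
$y{\left(l \right)} = 1$ ($y{\left(l \right)} = 1 \cdot 1 = 1$)
$g{\left(R,M \right)} = \frac{-10 + M}{1 + R}$ ($g{\left(R,M \right)} = \frac{M - 10}{R + 1} = \frac{-10 + M}{1 + R}$)
$- 54 \left(g{\left(13,11 \right)} + \left(\left(\frac{33}{45} + r\right) + \left(\left(16 - 16\right) - 2\right)\right)\right) = - 54 \left(\frac{-10 + 11}{1 + 13} + \left(\left(\frac{33}{45} + 13\right) + \left(\left(16 - 16\right) - 2\right)\right)\right) = - 54 \left(\frac{1}{14} \cdot 1 + \left(\left(33 \cdot \frac{1}{45} + 13\right) + \left(0 - 2\right)\right)\right) = - 54 \left(\frac{1}{14} \cdot 1 + \left(\left(\frac{11}{15} + 13\right) - 2\right)\right) = - 54 \left(\frac{1}{14} + \left(\frac{206}{15} - 2\right)\right) = - 54 \left(\frac{1}{14} + \frac{176}{15}\right) = \left(-54\right) \frac{2479}{210} = - \frac{22311}{35}$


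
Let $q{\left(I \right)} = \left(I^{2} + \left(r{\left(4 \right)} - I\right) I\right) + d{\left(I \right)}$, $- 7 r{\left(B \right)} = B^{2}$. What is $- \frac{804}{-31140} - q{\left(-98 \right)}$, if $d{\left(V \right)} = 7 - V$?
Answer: $- \frac{853688}{2595} \approx -328.97$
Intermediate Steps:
$r{\left(B \right)} = - \frac{B^{2}}{7}$
$q{\left(I \right)} = 7 + I^{2} - I + I \left(- \frac{16}{7} - I\right)$ ($q{\left(I \right)} = \left(I^{2} + \left(- \frac{4^{2}}{7} - I\right) I\right) - \left(-7 + I\right) = \left(I^{2} + \left(\left(- \frac{1}{7}\right) 16 - I\right) I\right) - \left(-7 + I\right) = \left(I^{2} + \left(- \frac{16}{7} - I\right) I\right) - \left(-7 + I\right) = \left(I^{2} + I \left(- \frac{16}{7} - I\right)\right) - \left(-7 + I\right) = 7 + I^{2} - I + I \left(- \frac{16}{7} - I\right)$)
$- \frac{804}{-31140} - q{\left(-98 \right)} = - \frac{804}{-31140} - \left(7 - -322\right) = \left(-804\right) \left(- \frac{1}{31140}\right) - \left(7 + 322\right) = \frac{67}{2595} - 329 = - \frac{853688}{2595}$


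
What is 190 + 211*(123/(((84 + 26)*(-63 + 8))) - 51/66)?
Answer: 68561/3025 ≈ 22.665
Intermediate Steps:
190 + 211*(123/(((84 + 26)*(-63 + 8))) - 51/66) = 190 + 211*(123/((110*(-55))) - 51*1/66) = 190 + 211*(123/(-6050) - 17/22) = 190 + 211*(123*(-1/6050) - 17/22) = 190 + 211*(-123/6050 - 17/22) = 190 + 211*(-2399/3025) = 190 - 506189/3025 = 68561/3025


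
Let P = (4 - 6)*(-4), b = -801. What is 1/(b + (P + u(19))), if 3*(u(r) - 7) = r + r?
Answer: -3/2320 ≈ -0.0012931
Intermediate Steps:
u(r) = 7 + 2*r/3 (u(r) = 7 + (r + r)/3 = 7 + (2*r)/3 = 7 + 2*r/3)
P = 8 (P = -2*(-4) = 8)
1/(b + (P + u(19))) = 1/(-801 + (8 + (7 + (2/3)*19))) = 1/(-801 + (8 + (7 + 38/3))) = 1/(-801 + (8 + 59/3)) = 1/(-801 + 83/3) = 1/(-2320/3) = -3/2320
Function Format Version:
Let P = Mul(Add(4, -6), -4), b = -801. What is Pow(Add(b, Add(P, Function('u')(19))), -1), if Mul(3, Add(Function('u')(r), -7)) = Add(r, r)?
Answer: Rational(-3, 2320) ≈ -0.0012931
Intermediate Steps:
Function('u')(r) = Add(7, Mul(Rational(2, 3), r)) (Function('u')(r) = Add(7, Mul(Rational(1, 3), Add(r, r))) = Add(7, Mul(Rational(1, 3), Mul(2, r))) = Add(7, Mul(Rational(2, 3), r)))
P = 8 (P = Mul(-2, -4) = 8)
Pow(Add(b, Add(P, Function('u')(19))), -1) = Pow(Add(-801, Add(8, Add(7, Mul(Rational(2, 3), 19)))), -1) = Pow(Add(-801, Add(8, Add(7, Rational(38, 3)))), -1) = Pow(Add(-801, Add(8, Rational(59, 3))), -1) = Pow(Add(-801, Rational(83, 3)), -1) = Pow(Rational(-2320, 3), -1) = Rational(-3, 2320)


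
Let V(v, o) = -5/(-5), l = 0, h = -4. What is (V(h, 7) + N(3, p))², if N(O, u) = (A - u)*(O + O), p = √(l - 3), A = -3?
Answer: 181 + 204*I*√3 ≈ 181.0 + 353.34*I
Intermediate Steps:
V(v, o) = 1 (V(v, o) = -5*(-⅕) = 1)
p = I*√3 (p = √(0 - 3) = √(-3) = I*√3 ≈ 1.732*I)
N(O, u) = 2*O*(-3 - u) (N(O, u) = (-3 - u)*(O + O) = (-3 - u)*(2*O) = 2*O*(-3 - u))
(V(h, 7) + N(3, p))² = (1 - 2*3*(3 + I*√3))² = (1 + (-18 - 6*I*√3))² = (-17 - 6*I*√3)²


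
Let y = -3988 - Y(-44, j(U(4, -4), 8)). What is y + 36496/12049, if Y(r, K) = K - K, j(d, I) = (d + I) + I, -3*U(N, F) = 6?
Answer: -48014916/12049 ≈ -3985.0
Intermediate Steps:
U(N, F) = -2 (U(N, F) = -⅓*6 = -2)
j(d, I) = d + 2*I (j(d, I) = (I + d) + I = d + 2*I)
Y(r, K) = 0
y = -3988 (y = -3988 - 1*0 = -3988 + 0 = -3988)
y + 36496/12049 = -3988 + 36496/12049 = -48014916/12049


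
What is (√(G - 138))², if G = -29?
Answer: -167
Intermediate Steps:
(√(G - 138))² = (√(-29 - 138))² = (√(-167))² = (I*√167)² = -167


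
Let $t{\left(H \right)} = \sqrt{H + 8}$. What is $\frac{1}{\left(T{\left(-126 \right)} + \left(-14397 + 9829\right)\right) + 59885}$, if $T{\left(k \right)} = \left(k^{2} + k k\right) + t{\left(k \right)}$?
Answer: $\frac{87069}{7581010879} - \frac{i \sqrt{118}}{7581010879} \approx 1.1485 \cdot 10^{-5} - 1.4329 \cdot 10^{-9} i$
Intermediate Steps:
$t{\left(H \right)} = \sqrt{8 + H}$
$T{\left(k \right)} = \sqrt{8 + k} + 2 k^{2}$ ($T{\left(k \right)} = \left(k^{2} + k k\right) + \sqrt{8 + k} = \left(k^{2} + k^{2}\right) + \sqrt{8 + k} = 2 k^{2} + \sqrt{8 + k} = \sqrt{8 + k} + 2 k^{2}$)
$\frac{1}{\left(T{\left(-126 \right)} + \left(-14397 + 9829\right)\right) + 59885} = \frac{1}{\left(\left(\sqrt{8 - 126} + 2 \left(-126\right)^{2}\right) + \left(-14397 + 9829\right)\right) + 59885} = \frac{1}{\left(\left(\sqrt{-118} + 2 \cdot 15876\right) - 4568\right) + 59885} = \frac{1}{\left(\left(i \sqrt{118} + 31752\right) - 4568\right) + 59885} = \frac{1}{\left(\left(31752 + i \sqrt{118}\right) - 4568\right) + 59885} = \frac{1}{\left(27184 + i \sqrt{118}\right) + 59885} = \frac{1}{87069 + i \sqrt{118}}$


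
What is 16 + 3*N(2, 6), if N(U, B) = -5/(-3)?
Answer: 21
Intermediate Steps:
N(U, B) = 5/3 (N(U, B) = -5*(-⅓) = 5/3)
16 + 3*N(2, 6) = 16 + 3*(5/3) = 16 + 5 = 21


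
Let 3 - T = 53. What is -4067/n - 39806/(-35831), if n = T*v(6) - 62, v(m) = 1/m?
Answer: 445573097/7560341 ≈ 58.936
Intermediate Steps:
T = -50 (T = 3 - 1*53 = 3 - 53 = -50)
n = -211/3 (n = -50/6 - 62 = -50*⅙ - 62 = -25/3 - 62 = -211/3 ≈ -70.333)
-4067/n - 39806/(-35831) = -4067/(-211/3) - 39806/(-35831) = -4067*(-3/211) - 39806*(-1/35831) = 12201/211 + 39806/35831 = 445573097/7560341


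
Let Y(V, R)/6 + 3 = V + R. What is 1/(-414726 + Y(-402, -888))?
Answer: -1/422484 ≈ -2.3670e-6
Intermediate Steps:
Y(V, R) = -18 + 6*R + 6*V (Y(V, R) = -18 + 6*(V + R) = -18 + 6*(R + V) = -18 + (6*R + 6*V) = -18 + 6*R + 6*V)
1/(-414726 + Y(-402, -888)) = 1/(-414726 + (-18 + 6*(-888) + 6*(-402))) = 1/(-414726 + (-18 - 5328 - 2412)) = 1/(-414726 - 7758) = 1/(-422484) = -1/422484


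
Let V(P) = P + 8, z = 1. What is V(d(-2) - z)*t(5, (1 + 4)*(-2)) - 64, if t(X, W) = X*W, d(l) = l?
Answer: -314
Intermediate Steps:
V(P) = 8 + P
t(X, W) = W*X
V(d(-2) - z)*t(5, (1 + 4)*(-2)) - 64 = (8 + (-2 - 1*1))*(((1 + 4)*(-2))*5) - 64 = (8 + (-2 - 1))*((5*(-2))*5) - 64 = (8 - 3)*(-10*5) - 64 = 5*(-50) - 64 = -250 - 64 = -314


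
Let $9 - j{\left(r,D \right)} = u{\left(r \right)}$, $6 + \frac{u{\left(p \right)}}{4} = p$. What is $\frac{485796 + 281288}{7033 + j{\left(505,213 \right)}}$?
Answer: $\frac{383542}{2523} \approx 152.02$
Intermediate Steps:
$u{\left(p \right)} = -24 + 4 p$
$j{\left(r,D \right)} = 33 - 4 r$ ($j{\left(r,D \right)} = 9 - \left(-24 + 4 r\right) = 33 - 4 r$)
$\frac{485796 + 281288}{7033 + j{\left(505,213 \right)}} = \frac{485796 + 281288}{7033 + \left(33 - 2020\right)} = \frac{767084}{7033 + \left(33 - 2020\right)} = \frac{767084}{7033 - 1987} = \frac{767084}{5046} = 767084 \cdot \frac{1}{5046} = \frac{383542}{2523}$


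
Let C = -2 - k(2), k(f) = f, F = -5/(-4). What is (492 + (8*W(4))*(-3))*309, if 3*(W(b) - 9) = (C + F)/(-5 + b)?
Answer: 78486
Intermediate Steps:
F = 5/4 (F = -5*(-¼) = 5/4 ≈ 1.2500)
C = -4 (C = -2 - 1*2 = -2 - 2 = -4)
W(b) = 9 - 11/(12*(-5 + b)) (W(b) = 9 + ((-4 + 5/4)/(-5 + b))/3 = 9 + (-11/(4*(-5 + b)))/3 = 9 - 11/(12*(-5 + b)))
(492 + (8*W(4))*(-3))*309 = (492 + (8*((-551 + 108*4)/(12*(-5 + 4))))*(-3))*309 = (492 + (8*((1/12)*(-551 + 432)/(-1)))*(-3))*309 = (492 + (8*((1/12)*(-1)*(-119)))*(-3))*309 = (492 + (8*(119/12))*(-3))*309 = (492 + (238/3)*(-3))*309 = (492 - 238)*309 = 254*309 = 78486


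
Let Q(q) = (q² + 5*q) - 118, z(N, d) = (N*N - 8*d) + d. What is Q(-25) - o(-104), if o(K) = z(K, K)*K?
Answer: 1200958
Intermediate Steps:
z(N, d) = N² - 7*d (z(N, d) = (N² - 8*d) + d = N² - 7*d)
Q(q) = -118 + q² + 5*q
o(K) = K*(K² - 7*K) (o(K) = (K² - 7*K)*K = K*(K² - 7*K))
Q(-25) - o(-104) = (-118 + (-25)² + 5*(-25)) - (-104)²*(-7 - 104) = (-118 + 625 - 125) - 10816*(-111) = 382 - 1*(-1200576) = 382 + 1200576 = 1200958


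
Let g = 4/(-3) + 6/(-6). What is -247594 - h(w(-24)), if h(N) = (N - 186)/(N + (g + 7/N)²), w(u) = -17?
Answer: -6095549501/24617 ≈ -2.4762e+5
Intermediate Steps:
g = -7/3 (g = 4*(-⅓) + 6*(-⅙) = -4/3 - 1 = -7/3 ≈ -2.3333)
h(N) = (-186 + N)/(N + (-7/3 + 7/N)²) (h(N) = (N - 186)/(N + (-7/3 + 7/N)²) = (-186 + N)/(N + (-7/3 + 7/N)²))
-247594 - h(w(-24)) = -247594 - 9*(-17)²*(-186 - 17)/(9*(-17)³ + 49*(3 - 1*(-17))²) = -247594 - 9*289*(-203)/(9*(-4913) + 49*(3 + 17)²) = -247594 - 9*289*(-203)/(-44217 + 49*20²) = -247594 - 9*289*(-203)/(-44217 + 49*400) = -247594 - 9*289*(-203)/(-44217 + 19600) = -247594 - 9*289*(-203)/(-24617) = -247594 - 9*289*(-1)*(-203)/24617 = -247594 - 1*528003/24617 = -247594 - 528003/24617 = -6095549501/24617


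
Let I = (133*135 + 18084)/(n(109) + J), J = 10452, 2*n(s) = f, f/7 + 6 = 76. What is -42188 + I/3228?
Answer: -485582686723/11509972 ≈ -42188.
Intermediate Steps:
f = 490 (f = -42 + 7*76 = -42 + 532 = 490)
n(s) = 245 (n(s) = (1/2)*490 = 245)
I = 36039/10697 (I = (133*135 + 18084)/(245 + 10452) = (17955 + 18084)/10697 = 36039*(1/10697) = 36039/10697 ≈ 3.3691)
-42188 + I/3228 = -42188 + (36039/10697)/3228 = -42188 + (36039/10697)*(1/3228) = -42188 + 12013/11509972 = -485582686723/11509972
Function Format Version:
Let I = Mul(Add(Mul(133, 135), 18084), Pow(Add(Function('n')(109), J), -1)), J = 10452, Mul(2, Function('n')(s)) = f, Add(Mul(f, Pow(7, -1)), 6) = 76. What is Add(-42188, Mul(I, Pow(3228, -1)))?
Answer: Rational(-485582686723, 11509972) ≈ -42188.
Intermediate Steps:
f = 490 (f = Add(-42, Mul(7, 76)) = Add(-42, 532) = 490)
Function('n')(s) = 245 (Function('n')(s) = Mul(Rational(1, 2), 490) = 245)
I = Rational(36039, 10697) (I = Mul(Add(Mul(133, 135), 18084), Pow(Add(245, 10452), -1)) = Mul(Add(17955, 18084), Pow(10697, -1)) = Mul(36039, Rational(1, 10697)) = Rational(36039, 10697) ≈ 3.3691)
Add(-42188, Mul(I, Pow(3228, -1))) = Add(-42188, Mul(Rational(36039, 10697), Pow(3228, -1))) = Add(-42188, Mul(Rational(36039, 10697), Rational(1, 3228))) = Add(-42188, Rational(12013, 11509972)) = Rational(-485582686723, 11509972)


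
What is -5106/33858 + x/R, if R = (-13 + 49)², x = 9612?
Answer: 164005/22572 ≈ 7.2659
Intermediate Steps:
R = 1296 (R = 36² = 1296)
-5106/33858 + x/R = -5106/33858 + 9612/1296 = -5106*1/33858 + 9612*(1/1296) = -851/5643 + 89/12 = 164005/22572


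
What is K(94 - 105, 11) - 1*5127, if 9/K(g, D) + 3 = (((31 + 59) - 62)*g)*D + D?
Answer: -17329269/3380 ≈ -5127.0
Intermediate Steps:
K(g, D) = 9/(-3 + D + 28*D*g) (K(g, D) = 9/(-3 + ((((31 + 59) - 62)*g)*D + D)) = 9/(-3 + (((90 - 62)*g)*D + D)) = 9/(-3 + ((28*g)*D + D)) = 9/(-3 + (28*D*g + D)) = 9/(-3 + (D + 28*D*g)) = 9/(-3 + D + 28*D*g))
K(94 - 105, 11) - 1*5127 = 9/(-3 + 11 + 28*11*(94 - 105)) - 1*5127 = 9/(-3 + 11 + 28*11*(-11)) - 5127 = 9/(-3 + 11 - 3388) - 5127 = 9/(-3380) - 5127 = 9*(-1/3380) - 5127 = -9/3380 - 5127 = -17329269/3380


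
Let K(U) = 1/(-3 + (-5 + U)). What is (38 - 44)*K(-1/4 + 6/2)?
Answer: 8/7 ≈ 1.1429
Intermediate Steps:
K(U) = 1/(-8 + U)
(38 - 44)*K(-1/4 + 6/2) = (38 - 44)/(-8 + (-1/4 + 6/2)) = -6/(-8 + (-1*1/4 + 6*(1/2))) = -6/(-8 + (-1/4 + 3)) = -6/(-8 + 11/4) = -6/(-21/4) = -6*(-4/21) = 8/7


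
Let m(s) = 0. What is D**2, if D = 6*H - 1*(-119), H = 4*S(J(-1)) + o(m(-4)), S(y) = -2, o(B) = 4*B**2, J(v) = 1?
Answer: 5041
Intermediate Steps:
H = -8 (H = 4*(-2) + 4*0**2 = -8 + 4*0 = -8 + 0 = -8)
D = 71 (D = 6*(-8) - 1*(-119) = -48 + 119 = 71)
D**2 = 71**2 = 5041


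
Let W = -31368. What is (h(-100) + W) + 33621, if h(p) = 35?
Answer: 2288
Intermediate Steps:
(h(-100) + W) + 33621 = (35 - 31368) + 33621 = -31333 + 33621 = 2288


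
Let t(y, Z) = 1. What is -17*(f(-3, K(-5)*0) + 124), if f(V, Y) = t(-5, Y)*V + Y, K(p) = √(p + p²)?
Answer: -2057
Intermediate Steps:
f(V, Y) = V + Y (f(V, Y) = 1*V + Y = V + Y)
-17*(f(-3, K(-5)*0) + 124) = -17*((-3 + √(-5*(1 - 5))*0) + 124) = -17*((-3 + √(-5*(-4))*0) + 124) = -17*((-3 + √20*0) + 124) = -17*((-3 + (2*√5)*0) + 124) = -17*((-3 + 0) + 124) = -17*(-3 + 124) = -17*121 = -2057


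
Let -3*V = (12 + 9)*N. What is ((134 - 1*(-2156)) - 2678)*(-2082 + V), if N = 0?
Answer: 807816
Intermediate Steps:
V = 0 (V = -(12 + 9)*0/3 = -7*0 = -1/3*0 = 0)
((134 - 1*(-2156)) - 2678)*(-2082 + V) = ((134 - 1*(-2156)) - 2678)*(-2082 + 0) = ((134 + 2156) - 2678)*(-2082) = (2290 - 2678)*(-2082) = -388*(-2082) = 807816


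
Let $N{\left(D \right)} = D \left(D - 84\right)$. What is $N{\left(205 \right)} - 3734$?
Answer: $21071$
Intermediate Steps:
$N{\left(D \right)} = D \left(-84 + D\right)$
$N{\left(205 \right)} - 3734 = 205 \left(-84 + 205\right) - 3734 = 205 \cdot 121 - 3734 = 24805 - 3734 = 21071$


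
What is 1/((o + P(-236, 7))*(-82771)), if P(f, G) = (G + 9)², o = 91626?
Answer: -1/7605165022 ≈ -1.3149e-10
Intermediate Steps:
P(f, G) = (9 + G)²
1/((o + P(-236, 7))*(-82771)) = 1/((91626 + (9 + 7)²)*(-82771)) = -1/82771/(91626 + 16²) = -1/82771/(91626 + 256) = -1/82771/91882 = (1/91882)*(-1/82771) = -1/7605165022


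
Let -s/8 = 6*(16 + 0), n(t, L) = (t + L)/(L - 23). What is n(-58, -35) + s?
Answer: -44451/58 ≈ -766.40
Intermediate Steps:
n(t, L) = (L + t)/(-23 + L)
s = -768 (s = -48*(16 + 0) = -48*16 = -8*96 = -768)
n(-58, -35) + s = (-35 - 58)/(-23 - 35) - 768 = -93/(-58) - 768 = -1/58*(-93) - 768 = 93/58 - 768 = -44451/58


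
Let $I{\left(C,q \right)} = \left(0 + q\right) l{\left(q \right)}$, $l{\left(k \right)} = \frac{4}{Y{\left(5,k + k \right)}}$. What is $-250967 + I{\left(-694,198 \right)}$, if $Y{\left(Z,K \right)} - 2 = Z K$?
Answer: $- \frac{248707901}{991} \approx -2.5097 \cdot 10^{5}$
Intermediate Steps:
$Y{\left(Z,K \right)} = 2 + K Z$ ($Y{\left(Z,K \right)} = 2 + Z K = 2 + K Z$)
$l{\left(k \right)} = \frac{4}{2 + 10 k}$ ($l{\left(k \right)} = \frac{4}{2 + \left(k + k\right) 5} = \frac{4}{2 + 2 k 5} = \frac{4}{2 + 10 k}$)
$I{\left(C,q \right)} = \frac{2 q}{1 + 5 q}$ ($I{\left(C,q \right)} = \left(0 + q\right) \frac{2}{1 + 5 q} = q \frac{2}{1 + 5 q} = \frac{2 q}{1 + 5 q}$)
$-250967 + I{\left(-694,198 \right)} = -250967 + 2 \cdot 198 \frac{1}{1 + 5 \cdot 198} = -250967 + 2 \cdot 198 \frac{1}{1 + 990} = -250967 + 2 \cdot 198 \cdot \frac{1}{991} = -250967 + \frac{396}{991} = - \frac{248707901}{991}$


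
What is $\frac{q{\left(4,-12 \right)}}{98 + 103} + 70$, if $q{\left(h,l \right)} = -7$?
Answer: $\frac{14063}{201} \approx 69.965$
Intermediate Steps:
$\frac{q{\left(4,-12 \right)}}{98 + 103} + 70 = \frac{1}{98 + 103} \left(-7\right) + 70 = \frac{1}{201} \left(-7\right) + 70 = - \frac{7}{201} + 70 = \frac{14063}{201}$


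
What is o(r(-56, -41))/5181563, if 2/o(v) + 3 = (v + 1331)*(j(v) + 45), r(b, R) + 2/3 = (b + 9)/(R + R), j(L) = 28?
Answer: 492/123837702781403 ≈ 3.9729e-12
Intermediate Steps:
r(b, R) = -2/3 + (9 + b)/(2*R) (r(b, R) = -2/3 + (b + 9)/(R + R) = -2/3 + (9 + b)/((2*R)) = -2/3 + (9 + b)*(1/(2*R)) = -2/3 + (9 + b)/(2*R))
o(v) = 2/(97160 + 73*v) (o(v) = 2/(-3 + (v + 1331)*(28 + 45)) = 2/(-3 + (1331 + v)*73) = 2/(-3 + (97163 + 73*v)) = 2/(97160 + 73*v))
o(r(-56, -41))/5181563 = (2/(97160 + 73*((1/6)*(27 - 4*(-41) + 3*(-56))/(-41))))/5181563 = (2/(97160 + 73*((1/6)*(-1/41)*(27 + 164 - 168))))*(1/5181563) = (2/(97160 + 73*((1/6)*(-1/41)*23)))*(1/5181563) = (2/(97160 + 73*(-23/246)))*(1/5181563) = (2/(97160 - 1679/246))*(1/5181563) = (2/(23899681/246))*(1/5181563) = (2*(246/23899681))*(1/5181563) = (492/23899681)*(1/5181563) = 492/123837702781403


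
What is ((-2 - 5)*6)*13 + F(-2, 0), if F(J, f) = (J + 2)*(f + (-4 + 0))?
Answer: -546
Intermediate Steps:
F(J, f) = (-4 + f)*(2 + J) (F(J, f) = (2 + J)*(f - 4) = (2 + J)*(-4 + f) = (-4 + f)*(2 + J))
((-2 - 5)*6)*13 + F(-2, 0) = ((-2 - 5)*6)*13 + (-8 - 4*(-2) + 2*0 - 2*0) = -7*6*13 + (-8 + 8 + 0 + 0) = -42*13 + 0 = -546 + 0 = -546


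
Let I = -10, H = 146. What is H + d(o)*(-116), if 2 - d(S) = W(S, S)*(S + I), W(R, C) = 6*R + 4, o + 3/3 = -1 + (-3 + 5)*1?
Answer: -4726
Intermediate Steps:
o = 0 (o = -1 + (-1 + (-3 + 5)*1) = -1 + (-1 + 2*1) = -1 + (-1 + 2) = -1 + 1 = 0)
W(R, C) = 4 + 6*R
d(S) = 2 - (-10 + S)*(4 + 6*S) (d(S) = 2 - (4 + 6*S)*(S - 10) = 2 - (4 + 6*S)*(-10 + S) = 2 - (-10 + S)*(4 + 6*S))
H + d(o)*(-116) = 146 + (42 - 6*0² + 56*0)*(-116) = 146 + (42 - 6*0 + 0)*(-116) = 146 + (42 + 0 + 0)*(-116) = 146 + 42*(-116) = 146 - 4872 = -4726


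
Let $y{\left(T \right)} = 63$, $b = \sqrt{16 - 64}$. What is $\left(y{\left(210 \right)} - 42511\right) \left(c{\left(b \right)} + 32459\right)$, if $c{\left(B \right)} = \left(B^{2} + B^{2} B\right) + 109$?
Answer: $-1380408960 + 8150016 i \sqrt{3} \approx -1.3804 \cdot 10^{9} + 1.4116 \cdot 10^{7} i$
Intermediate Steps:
$b = 4 i \sqrt{3}$ ($b = \sqrt{-48} = 4 i \sqrt{3} \approx 6.9282 i$)
$c{\left(B \right)} = 109 + B^{2} + B^{3}$ ($c{\left(B \right)} = \left(B^{2} + B^{3}\right) + 109 = 109 + B^{2} + B^{3}$)
$\left(y{\left(210 \right)} - 42511\right) \left(c{\left(b \right)} + 32459\right) = \left(63 - 42511\right) \left(\left(109 + \left(4 i \sqrt{3}\right)^{2} + \left(4 i \sqrt{3}\right)^{3}\right) + 32459\right) = - 42448 \left(\left(109 - 48 - 192 i \sqrt{3}\right) + 32459\right) = - 42448 \left(\left(61 - 192 i \sqrt{3}\right) + 32459\right) = - 42448 \left(32520 - 192 i \sqrt{3}\right) = -1380408960 + 8150016 i \sqrt{3}$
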